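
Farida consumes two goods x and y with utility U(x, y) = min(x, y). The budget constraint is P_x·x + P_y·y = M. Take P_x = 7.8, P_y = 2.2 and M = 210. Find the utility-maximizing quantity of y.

y* = 21

Demand: x*(P_x,P_y,M) = M/(P_x + P_y), y* = M/(P_x + P_y).
Here 7.8 + 2.2 = 10, giving y* = 21.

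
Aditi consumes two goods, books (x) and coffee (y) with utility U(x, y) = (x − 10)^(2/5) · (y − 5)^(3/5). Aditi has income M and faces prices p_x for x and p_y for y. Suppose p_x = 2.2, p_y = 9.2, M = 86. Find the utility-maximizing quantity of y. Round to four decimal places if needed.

y* = 6.1739

MRS = (2/3)·(y−5)/(x−10). Tangency with p_x/p_y gives y−5 = (3/2)·(p_x/p_y)·(x−10).
After buying the subsistence bundle (10, 5), a share 0.4 of the remaining income goes to x: x* = 10 + 0.4·(M − 10p_x − 5p_y)/p_x.
Discretionary income = 86 − 10·2.2 − 5·9.2 = 18; y* = 5 + 0.6·18/9.2 = 6.1739.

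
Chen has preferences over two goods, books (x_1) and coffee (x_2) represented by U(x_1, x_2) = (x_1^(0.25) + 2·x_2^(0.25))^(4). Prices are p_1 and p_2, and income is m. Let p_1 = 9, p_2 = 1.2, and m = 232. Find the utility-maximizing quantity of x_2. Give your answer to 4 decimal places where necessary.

x_2* = 160.7441

With the ratio pinned down, the budget gives x_1* = m/(p_1 + p_2·(x_2/x_1)) and x_2* = (x_2/x_1)·x_1*.
Numerically x_2/x_1 = 36.993181, so x_1* = 232/(9 + 1.2·36.993181) = 4.3452 and x_2* = 36.993181·4.3452 = 160.7441.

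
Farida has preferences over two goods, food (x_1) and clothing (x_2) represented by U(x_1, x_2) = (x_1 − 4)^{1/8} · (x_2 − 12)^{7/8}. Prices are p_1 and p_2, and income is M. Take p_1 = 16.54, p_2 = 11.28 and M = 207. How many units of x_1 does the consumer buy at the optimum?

Let x_1' = x_1−4, x_2' = x_2−12. MRS = (1/7)·x_2'/x_1' = p_1/p_2.
After buying the subsistence bundle (4, 12), a share 0.125 of the remaining income goes to x_1: x_1* = 4 + 0.125·(M − 4p_1 − 12p_2)/p_1.
Discretionary income = 207 − 4·16.54 − 12·11.28 = 5.48; x_1* = 4 + 0.125·5.48/16.54 = 4.0414.

x_1* = 4.0414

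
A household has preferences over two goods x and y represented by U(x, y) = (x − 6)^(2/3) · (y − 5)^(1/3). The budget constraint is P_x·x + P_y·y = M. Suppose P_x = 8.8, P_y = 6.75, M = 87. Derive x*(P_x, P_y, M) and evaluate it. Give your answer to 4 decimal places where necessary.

After buying the subsistence bundle (6, 5), a share 2/3 of the remaining income goes to x: x* = 6 + 2/3·(M − 6P_x − 5P_y)/P_x.
Discretionary income = 87 − 6·8.8 − 5·6.75 = 0.45; x* = 6 + 2/3·0.45/8.8 = 6.0341.

x* = 6.0341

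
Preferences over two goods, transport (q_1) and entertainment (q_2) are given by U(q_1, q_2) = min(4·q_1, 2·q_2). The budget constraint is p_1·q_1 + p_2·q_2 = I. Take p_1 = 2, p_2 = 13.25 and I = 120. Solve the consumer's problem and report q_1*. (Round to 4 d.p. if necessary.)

Leontief preferences: the optimum is at the kink where q_1/2 = q_2/4, i.e. q_2 = 2·q_1.
Budget: p_1·q_1 + p_2·2·q_1 = I, so (2·p_1 + 4·p_2)·q_1 = 2·I.
Demand: q_1*(p_1,p_2,I) = 2·I/(2·p_1 + 4·p_2), q_2* = 4·I/(2·p_1 + 4·p_2).
Here 2·2 + 4·13.25 = 57, giving q_1* = 4.2105.

q_1* = 4.2105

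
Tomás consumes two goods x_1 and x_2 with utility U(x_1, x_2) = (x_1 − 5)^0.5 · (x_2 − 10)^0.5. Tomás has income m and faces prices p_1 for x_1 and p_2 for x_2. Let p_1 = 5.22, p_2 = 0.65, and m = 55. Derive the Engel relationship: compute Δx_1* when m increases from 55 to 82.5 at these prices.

Δx_1* = 2.6341

Discretionary income = 55 − 5·5.22 − 10·0.65 = 22.4; x_1* = 5 + 0.5·22.4/5.22 = 7.1456.
At m' = 82.5: x_1* = 9.7797. Change: 9.7797 − 7.1456 = 2.6341.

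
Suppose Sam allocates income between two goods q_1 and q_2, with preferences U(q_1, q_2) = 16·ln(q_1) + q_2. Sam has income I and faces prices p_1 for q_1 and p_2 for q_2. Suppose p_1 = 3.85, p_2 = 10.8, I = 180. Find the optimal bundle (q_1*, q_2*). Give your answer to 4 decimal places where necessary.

MU_q_1 = 16/q_1, MU_q_2 = 1. Tangency: 16/q_1 = p_1/p_2.
So q_1*(p_1,p_2) = 16·p_2/p_1, independent of income; and q_2* = (I − 16·p_2)/p_2.
At the given prices: q_1* = 16·10.8/3.85 = 44.8831, and q_2* = 0.6667.

q_1* = 44.8831, q_2* = 0.6667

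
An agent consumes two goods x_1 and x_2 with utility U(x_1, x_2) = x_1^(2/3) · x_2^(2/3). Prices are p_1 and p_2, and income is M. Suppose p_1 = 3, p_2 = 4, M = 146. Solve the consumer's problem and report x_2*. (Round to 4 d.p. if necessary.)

x_2* = 18.25

The MRS is x_2/x_1. Set MRS = p_1/p_2.
So 2/3·p_2·x_2 = 2/3·p_1·x_1; combined with the budget, a share 0.5 of income goes to x_1.
Demand: x_1*(p_1,p_2,M) = 0.5·M/p_1 and x_2* = 0.5·M/p_2.
At p_1=3, p_2=4, M=146: x_2* = 0.5·146/4 = 18.25.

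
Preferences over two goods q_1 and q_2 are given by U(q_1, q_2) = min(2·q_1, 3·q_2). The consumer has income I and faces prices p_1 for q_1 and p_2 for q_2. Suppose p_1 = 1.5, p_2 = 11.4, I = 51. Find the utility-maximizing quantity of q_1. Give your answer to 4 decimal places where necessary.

With perfect complements, no substitution: consume in ratio q_1:q_2 = 3:2.
Budget: p_1·q_1 + p_2·(2/3)·q_1 = I, so (3·p_1 + 2·p_2)·q_1 = 3·I.
Demand: q_1*(p_1,p_2,I) = 3·I/(3·p_1 + 2·p_2), q_2* = 2·I/(3·p_1 + 2·p_2).
Here 3·1.5 + 2·11.4 = 27.3, giving q_1* = 5.6044.

q_1* = 5.6044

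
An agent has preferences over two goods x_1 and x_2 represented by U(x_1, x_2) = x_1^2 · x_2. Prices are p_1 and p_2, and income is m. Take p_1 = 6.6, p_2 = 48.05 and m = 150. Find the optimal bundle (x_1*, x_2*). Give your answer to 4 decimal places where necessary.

x_1* = 15.1515, x_2* = 1.0406

Tangency: MRS = 2·x_2/x_1 = p_1/p_2.
So 2·p_2·x_2 = p_1·x_1; combined with the budget, a share 2/3 of income goes to x_1.
Demand: x_1*(p_1,p_2,m) = 2/3·m/p_1 and x_2* = 1/3·m/p_2.
At p_1=6.6, p_2=48.05, m=150: x_1* = 2/3·150/6.6 = 15.1515, x_2* = 1.0406.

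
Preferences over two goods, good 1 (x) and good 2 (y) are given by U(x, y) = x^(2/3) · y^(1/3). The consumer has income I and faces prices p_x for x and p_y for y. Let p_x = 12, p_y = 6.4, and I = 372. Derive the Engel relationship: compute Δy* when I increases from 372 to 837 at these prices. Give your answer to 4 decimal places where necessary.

MU_x/MU_y = (2/3·y)/(1/3·x); tangency sets this equal to p_x/p_y.
So 2/3·p_y·y = 1/3·p_x·x; combined with the budget, a share 2/3 of income goes to x.
Demand: x*(p_x,p_y,I) = 2/3·I/p_x and y* = 1/3·I/p_y.
At p_x=12, p_y=6.4, I=372: y* = 1/3·372/6.4 = 19.375.
At I' = 837: y* = 43.5938. Change: 43.5938 − 19.375 = 24.2188.

Δy* = 24.2188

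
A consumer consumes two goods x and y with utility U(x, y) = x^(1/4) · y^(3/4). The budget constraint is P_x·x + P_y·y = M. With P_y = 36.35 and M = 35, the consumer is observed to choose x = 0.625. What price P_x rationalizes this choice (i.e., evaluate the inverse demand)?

P_x = 14

MU_x/MU_y = (0.25·y)/(0.75·x); tangency sets this equal to P_x/P_y.
So 0.25·P_y·y = 0.75·P_x·x; combined with the budget, a share 0.25 of income goes to x.
Demand: x*(P_x,P_y,M) = 0.25·M/P_x and y* = 0.75·M/P_y.
Set x* = 0.625 in the demand function and solve for P_x: P_x = 14.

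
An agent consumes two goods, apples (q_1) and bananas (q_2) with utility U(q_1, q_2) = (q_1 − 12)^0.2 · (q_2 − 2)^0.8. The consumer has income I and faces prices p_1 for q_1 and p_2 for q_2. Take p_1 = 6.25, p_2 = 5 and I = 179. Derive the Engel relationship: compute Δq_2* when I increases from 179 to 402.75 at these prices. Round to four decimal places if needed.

Δq_2* = 35.8

MRS = (1/4)·(q_2−2)/(q_1−12). Tangency with p_1/p_2 gives q_2−2 = 4·(p_1/p_2)·(q_1−12).
Substituting into the budget: q_1* = 12 + 0.2·(I − 12·p_1 − 2·p_2)/p_1, and q_2* = 2 + 0.8·(…)/p_2.
Discretionary income = 179 − 12·6.25 − 2·5 = 94; q_2* = 2 + 0.8·94/5 = 17.04.
At I' = 402.75: q_2* = 52.84. Change: 52.84 − 17.04 = 35.8.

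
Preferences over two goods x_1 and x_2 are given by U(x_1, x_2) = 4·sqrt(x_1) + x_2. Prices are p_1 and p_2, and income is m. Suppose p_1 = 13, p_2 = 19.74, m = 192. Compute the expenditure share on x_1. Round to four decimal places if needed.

Set MRS = p_1/p_2: 2·x_1^(−1/2) = p_1/p_2.
Thus x_1* = (2·p_2/p_1)² — independent of m — with the rest of income spent on x_2.
Plugging in: x_1* = (2·19.74/13)² = 9.2229, x_2* = 3.6526.
Expenditure on x_1: 13·9.2229 = 119.8977; share = 0.6245.

share on x_1 = 0.6245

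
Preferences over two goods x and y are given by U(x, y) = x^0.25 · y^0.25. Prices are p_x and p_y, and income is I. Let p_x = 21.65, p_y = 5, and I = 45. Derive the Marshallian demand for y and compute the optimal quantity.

Tangency: MRS = y/x = p_x/p_y.
Rearranging, p_y·y = p_x·x. Substituting into the budget gives p_x·x·(1 + 1) = I.
Demand: x*(p_x,p_y,I) = 0.5·I/p_x and y* = 0.5·I/p_y.
At p_x=21.65, p_y=5, I=45: y* = 0.5·45/5 = 4.5.

y* = 4.5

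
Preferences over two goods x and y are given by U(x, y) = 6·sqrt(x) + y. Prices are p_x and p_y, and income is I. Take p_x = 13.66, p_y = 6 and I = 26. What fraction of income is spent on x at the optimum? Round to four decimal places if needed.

share on x = 0.9123

Solve: √x = 3·p_y/p_x, so x*(p_x,p_y) = (3·p_y/p_x)², and y* = (I − p_x·x*)/p_y.
Plugging in: x* = (3·6/13.66)² = 1.7364, y* = 0.3802.
Expenditure on x: 13.66·1.7364 = 23.7189; share = 0.9123.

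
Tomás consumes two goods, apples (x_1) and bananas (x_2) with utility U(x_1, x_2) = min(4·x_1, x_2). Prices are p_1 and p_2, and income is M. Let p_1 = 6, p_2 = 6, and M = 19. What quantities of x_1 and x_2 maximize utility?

Demand: x_1*(p_1,p_2,M) = M/(p_1 + 4·p_2), x_2* = 4·M/(p_1 + 4·p_2).
Here 6 + 4·6 = 30, giving x_1* = 0.6333 and x_2* = 2.5333.

x_1* = 0.6333, x_2* = 2.5333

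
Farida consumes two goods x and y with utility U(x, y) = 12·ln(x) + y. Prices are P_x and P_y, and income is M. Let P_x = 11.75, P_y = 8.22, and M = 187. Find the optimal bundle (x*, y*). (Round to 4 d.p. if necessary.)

MU_x = 12/x, MU_y = 1. Tangency: 12/x = P_x/P_y.
So x*(P_x,P_y) = 12·P_y/P_x, independent of income; and y* = (M − 12·P_y)/P_y.
At the given prices: x* = 12·8.22/11.75 = 8.3949, and y* = 10.7494.

x* = 8.3949, y* = 10.7494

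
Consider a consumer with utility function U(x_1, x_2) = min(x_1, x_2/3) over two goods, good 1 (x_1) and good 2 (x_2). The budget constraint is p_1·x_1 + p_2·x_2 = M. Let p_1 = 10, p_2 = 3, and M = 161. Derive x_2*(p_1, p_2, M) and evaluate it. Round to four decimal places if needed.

Leontief preferences: the optimum is at the kink where x_1/1 = x_2/3, i.e. x_2 = 3·x_1.
Budget: p_1·x_1 + p_2·3·x_1 = M, so (p_1 + 3·p_2)·x_1 = M.
Demand: x_1*(p_1,p_2,M) = M/(p_1 + 3·p_2), x_2* = 3·M/(p_1 + 3·p_2).
Here 10 + 3·3 = 19, giving x_2* = 25.4211.

x_2* = 25.4211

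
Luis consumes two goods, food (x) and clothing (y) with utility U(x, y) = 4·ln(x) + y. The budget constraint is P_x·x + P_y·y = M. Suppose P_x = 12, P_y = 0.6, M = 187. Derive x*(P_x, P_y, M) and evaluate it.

x* = 0.2

MU_x = 4/x, MU_y = 1. Tangency: 4/x = P_x/P_y.
So x*(P_x,P_y) = 4·P_y/P_x, independent of income; and y* = (M − 4·P_y)/P_y.
At the given prices: x* = 4·0.6/12 = 0.2.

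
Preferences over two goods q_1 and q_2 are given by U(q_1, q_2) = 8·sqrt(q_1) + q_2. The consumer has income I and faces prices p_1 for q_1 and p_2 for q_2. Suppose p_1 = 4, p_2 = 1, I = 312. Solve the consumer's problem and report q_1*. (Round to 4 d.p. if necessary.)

q_1* = 1

Solve: √q_1 = 4·p_2/p_1, so q_1*(p_1,p_2) = (4·p_2/p_1)², and q_2* = (I − p_1·q_1*)/p_2.
Plugging in: q_1* = (4·1/4)² = 1.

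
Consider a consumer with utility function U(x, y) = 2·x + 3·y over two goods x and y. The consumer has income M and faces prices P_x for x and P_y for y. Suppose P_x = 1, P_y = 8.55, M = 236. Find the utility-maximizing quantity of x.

x* = 236

Perfect substitutes: compare marginal utility per dollar. 2/P_x vs 3/P_y → 2 vs 0.3509.
x gives more utility per dollar, so spend all income on x: x* = M/P_x, y* = 0.
Numerically: x* = 236, y* = 0.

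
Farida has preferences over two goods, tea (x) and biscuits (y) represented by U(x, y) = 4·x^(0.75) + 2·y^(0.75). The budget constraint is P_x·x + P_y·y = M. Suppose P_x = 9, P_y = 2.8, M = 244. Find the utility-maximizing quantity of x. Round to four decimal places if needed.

From the CES first-order condition, 2·(y/x)^(0.25) = P_x/P_y.
Solve for the ratio: y/x = [(1/2)·P_x/P_y]^(4).
With the ratio pinned down, the budget gives x* = M/(P_x + P_y·(y/x)) and y* = (y/x)·x*.
Numerically y/x = 6.671415, so x* = 244/(9 + 2.8·6.671415) = 8.815.

x* = 8.815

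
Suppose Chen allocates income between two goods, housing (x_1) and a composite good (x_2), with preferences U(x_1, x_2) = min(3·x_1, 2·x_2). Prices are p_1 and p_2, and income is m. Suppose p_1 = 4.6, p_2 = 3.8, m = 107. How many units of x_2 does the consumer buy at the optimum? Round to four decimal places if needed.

Leontief preferences: the optimum is at the kink where x_1/2 = x_2/3, i.e. x_2 = (3/2)·x_1.
Budget: p_1·x_1 + p_2·(3/2)·x_1 = m, so (2·p_1 + 3·p_2)·x_1 = 2·m.
Demand: x_1*(p_1,p_2,m) = 2·m/(2·p_1 + 3·p_2), x_2* = 3·m/(2·p_1 + 3·p_2).
Here 2·4.6 + 3·3.8 = 20.6, giving x_2* = 15.5825.

x_2* = 15.5825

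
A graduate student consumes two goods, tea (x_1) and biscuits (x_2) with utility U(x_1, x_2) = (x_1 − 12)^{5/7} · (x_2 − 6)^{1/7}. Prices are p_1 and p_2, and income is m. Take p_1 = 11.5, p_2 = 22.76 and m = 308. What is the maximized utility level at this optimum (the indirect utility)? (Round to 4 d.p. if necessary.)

MRS = 5·(x_2−6)/(x_1−12). Tangency with p_1/p_2 gives x_2−6 = (1/5)·(p_1/p_2)·(x_1−12).
Substituting into the budget: x_1* = 12 + 5/6·(m − 12·p_1 − 6·p_2)/p_1, and x_2* = 6 + 1/6·(…)/p_2.
Discretionary income = 308 − 12·11.5 − 6·22.76 = 33.44; x_1* = 12 + 5/6·33.44/11.5 = 14.4232; x_2* = 6 + 1/6·33.44/22.76 = 6.2449.
Utility at the optimum: U(14.4232, 6.2449) = 1.5391.

V = 1.5391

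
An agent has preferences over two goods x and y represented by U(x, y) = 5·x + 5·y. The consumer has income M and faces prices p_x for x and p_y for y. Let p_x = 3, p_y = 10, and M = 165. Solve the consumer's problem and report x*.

x* = 55

Linear utility — the consumer picks whichever good has higher MU/price: 5/3 = 1.6667 vs 5/10 = 0.5.
x gives more utility per dollar, so spend all income on x: x* = M/p_x, y* = 0.
Numerically: x* = 55, y* = 0.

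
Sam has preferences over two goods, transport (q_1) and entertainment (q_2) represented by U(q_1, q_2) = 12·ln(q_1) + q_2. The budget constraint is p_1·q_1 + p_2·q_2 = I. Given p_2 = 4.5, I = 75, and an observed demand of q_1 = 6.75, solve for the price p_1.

p_1 = 8

MU_q_1 = 12/q_1, MU_q_2 = 1. Tangency: 12/q_1 = p_1/p_2.
So q_1*(p_1,p_2) = 12·p_2/p_1, independent of income; and q_2* = (I − 12·p_2)/p_2.
Set q_1* = 6.75 in the demand function and solve for p_1: p_1 = 8.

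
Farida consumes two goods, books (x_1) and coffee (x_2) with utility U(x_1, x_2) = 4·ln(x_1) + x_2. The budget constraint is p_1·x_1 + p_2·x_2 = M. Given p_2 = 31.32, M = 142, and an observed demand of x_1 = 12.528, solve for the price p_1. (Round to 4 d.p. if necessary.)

MU_x_1 = 4/x_1, MU_x_2 = 1. Tangency: 4/x_1 = p_1/p_2.
So x_1*(p_1,p_2) = 4·p_2/p_1, independent of income; and x_2* = (M − 4·p_2)/p_2.
Set x_1* = 12.528 in the demand function and solve for p_1: p_1 = 10.

p_1 = 10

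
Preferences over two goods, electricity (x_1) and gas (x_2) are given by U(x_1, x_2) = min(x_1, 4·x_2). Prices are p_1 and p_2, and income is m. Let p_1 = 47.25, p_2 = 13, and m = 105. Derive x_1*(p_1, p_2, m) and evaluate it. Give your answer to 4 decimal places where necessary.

x_1* = 2.0792

Here 4·47.25 + 13 = 202, giving x_1* = 2.0792.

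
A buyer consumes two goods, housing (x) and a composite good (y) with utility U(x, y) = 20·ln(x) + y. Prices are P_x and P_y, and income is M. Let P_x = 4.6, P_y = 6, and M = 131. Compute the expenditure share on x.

So x*(P_x,P_y) = 20·P_y/P_x, independent of income; and y* = (M − 20·P_y)/P_y.
At the given prices: x* = 20·6/4.6 = 26.087, and y* = 1.8333.
Expenditure on x: 4.6·26.087 = 120; share = 0.916.

share on x = 0.916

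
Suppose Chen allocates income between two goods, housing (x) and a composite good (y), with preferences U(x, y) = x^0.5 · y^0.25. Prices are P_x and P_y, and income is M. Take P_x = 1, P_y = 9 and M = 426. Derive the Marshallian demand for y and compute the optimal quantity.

At P_x=1, P_y=9, M=426: y* = 1/3·426/9 = 15.7778.

y* = 15.7778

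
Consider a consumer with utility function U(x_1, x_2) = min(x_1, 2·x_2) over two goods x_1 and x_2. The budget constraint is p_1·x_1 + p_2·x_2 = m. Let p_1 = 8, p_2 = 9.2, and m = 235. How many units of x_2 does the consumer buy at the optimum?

Leontief preferences: the optimum is at the kink where x_1/2 = x_2/1, i.e. x_2 = (1/2)·x_1.
Budget: p_1·x_1 + p_2·(1/2)·x_1 = m, so (2·p_1 + p_2)·x_1 = 2·m.
Demand: x_1*(p_1,p_2,m) = 2·m/(2·p_1 + p_2), x_2* = m/(2·p_1 + p_2).
Here 2·8 + 9.2 = 25.2, giving x_2* = 9.3254.

x_2* = 9.3254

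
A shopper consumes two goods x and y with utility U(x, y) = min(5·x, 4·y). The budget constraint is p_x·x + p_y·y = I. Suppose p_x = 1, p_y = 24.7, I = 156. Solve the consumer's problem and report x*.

Here 4·1 + 5·24.7 = 127.5, giving x* = 4.8941.

x* = 4.8941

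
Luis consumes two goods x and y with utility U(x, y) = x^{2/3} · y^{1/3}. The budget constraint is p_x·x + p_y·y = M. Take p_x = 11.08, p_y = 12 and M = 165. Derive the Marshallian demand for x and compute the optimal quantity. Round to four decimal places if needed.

x* = 9.9278

Tangency: MRS = 2·y/x = p_x/p_y.
Rearranging, p_y·y = (1/2)·p_x·x. Substituting into the budget gives p_x·x·(1 + (1/2)) = M.
Demand: x*(p_x,p_y,M) = 2/3·M/p_x and y* = 1/3·M/p_y.
At p_x=11.08, p_y=12, M=165: x* = 2/3·165/11.08 = 9.9278.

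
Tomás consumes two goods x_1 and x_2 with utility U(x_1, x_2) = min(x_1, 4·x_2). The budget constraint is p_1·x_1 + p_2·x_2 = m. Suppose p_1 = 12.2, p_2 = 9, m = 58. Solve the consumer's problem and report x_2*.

x_2* = 1.0035

With perfect complements, no substitution: consume in ratio x_1:x_2 = 4:1.
Budget: p_1·x_1 + p_2·(1/4)·x_1 = m, so (4·p_1 + p_2)·x_1 = 4·m.
Demand: x_1*(p_1,p_2,m) = 4·m/(4·p_1 + p_2), x_2* = m/(4·p_1 + p_2).
Here 4·12.2 + 9 = 57.8, giving x_2* = 1.0035.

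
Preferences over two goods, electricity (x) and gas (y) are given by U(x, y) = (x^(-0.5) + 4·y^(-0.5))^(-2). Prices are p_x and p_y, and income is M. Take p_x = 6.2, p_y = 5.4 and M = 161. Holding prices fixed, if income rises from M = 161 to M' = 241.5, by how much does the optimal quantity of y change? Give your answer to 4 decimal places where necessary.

MRS = MU_x/MU_y = (1/4)·(y/x)^(1.5). Set equal to p_x/p_y.
Solve for the ratio: y/x = [4·p_x/p_y]^(2/3).
With the ratio pinned down, the budget gives x* = M/(p_x + p_y·(y/x)) and y* = (y/x)·x*.
Numerically y/x = 2.762943, so x* = 161/(6.2 + 5.4·2.762943) = 7.6231 and y* = 2.762943·7.6231 = 21.0623.
At M' = 241.5: y* = 31.5935. Change: 31.5935 − 21.0623 = 10.5312.

Δy* = 10.5312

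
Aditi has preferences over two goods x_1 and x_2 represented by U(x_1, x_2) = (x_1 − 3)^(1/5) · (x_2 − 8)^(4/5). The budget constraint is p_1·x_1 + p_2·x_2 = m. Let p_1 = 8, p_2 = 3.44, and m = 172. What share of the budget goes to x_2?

After buying the subsistence bundle (3, 8), a share 0.2 of the remaining income goes to x_1: x_1* = 3 + 0.2·(m − 3p_1 − 8p_2)/p_1.
Discretionary income = 172 − 3·8 − 8·3.44 = 120.48; x_1* = 3 + 0.2·120.48/8 = 6.012; x_2* = 8 + 0.8·120.48/3.44 = 36.0186.
Expenditure on x_2: 3.44·36.0186 = 123.904; share = 0.7204.

share on x_2 = 0.7204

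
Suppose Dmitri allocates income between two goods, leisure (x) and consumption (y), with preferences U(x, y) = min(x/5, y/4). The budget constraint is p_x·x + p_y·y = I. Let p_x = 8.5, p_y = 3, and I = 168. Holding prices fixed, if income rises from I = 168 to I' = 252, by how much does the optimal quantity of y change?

Leontief preferences: the optimum is at the kink where x/5 = y/4, i.e. y = (4/5)·x.
Budget: p_x·x + p_y·(4/5)·x = I, so (5·p_x + 4·p_y)·x = 5·I.
Demand: x*(p_x,p_y,I) = 5·I/(5·p_x + 4·p_y), y* = 4·I/(5·p_x + 4·p_y).
Here 5·8.5 + 4·3 = 54.5, giving y* = 12.3303.
At I' = 252: y* = 18.4954. Change: 18.4954 − 12.3303 = 6.1651.

Δy* = 6.1651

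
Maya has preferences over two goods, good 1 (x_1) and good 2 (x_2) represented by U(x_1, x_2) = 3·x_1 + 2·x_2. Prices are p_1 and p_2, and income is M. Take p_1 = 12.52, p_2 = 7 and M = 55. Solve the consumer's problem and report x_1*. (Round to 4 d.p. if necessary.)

x_1* = 0

Linear utility — the consumer picks whichever good has higher MU/price: 3/12.52 = 0.2396 vs 2/7 = 0.2857.
x_2 gives more utility per dollar, so spend all income on x_2: x_2* = M/p_2, x_1* = 0.
Numerically: x_1* = 0, x_2* = 7.8571.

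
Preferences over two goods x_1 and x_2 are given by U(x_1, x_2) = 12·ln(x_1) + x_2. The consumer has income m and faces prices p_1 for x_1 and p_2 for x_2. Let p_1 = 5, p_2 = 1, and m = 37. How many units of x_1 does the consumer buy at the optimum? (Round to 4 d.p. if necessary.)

x_1* = 2.4

MU_x_1 = 12/x_1, MU_x_2 = 1. Tangency: 12/x_1 = p_1/p_2.
So x_1*(p_1,p_2) = 12·p_2/p_1, independent of income; and x_2* = (m − 12·p_2)/p_2.
At the given prices: x_1* = 12·1/5 = 2.4.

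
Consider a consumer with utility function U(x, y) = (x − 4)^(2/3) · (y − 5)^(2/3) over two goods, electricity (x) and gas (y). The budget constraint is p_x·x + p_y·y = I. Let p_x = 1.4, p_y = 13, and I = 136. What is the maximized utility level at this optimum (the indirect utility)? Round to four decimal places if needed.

After buying the subsistence bundle (4, 5), a share 0.5 of the remaining income goes to x: x* = 4 + 0.5·(I − 4p_x − 5p_y)/p_x.
Discretionary income = 136 − 4·1.4 − 5·13 = 65.4; x* = 4 + 0.5·65.4/1.4 = 27.3571; y* = 5 + 0.5·65.4/13 = 7.5154.
Utility at the optimum: U(27.3571, 7.5154) = 15.113.

V = 15.113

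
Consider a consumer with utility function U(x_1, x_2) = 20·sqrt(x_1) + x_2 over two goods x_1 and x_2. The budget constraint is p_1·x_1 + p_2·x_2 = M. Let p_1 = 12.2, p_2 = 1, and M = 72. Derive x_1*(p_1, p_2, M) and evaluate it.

Set MRS = p_1/p_2: 10·x_1^(−1/2) = p_1/p_2.
Solve: √x_1 = 10·p_2/p_1, so x_1*(p_1,p_2) = (10·p_2/p_1)², and x_2* = (M − p_1·x_1*)/p_2.
Plugging in: x_1* = (10·1/12.2)² = 0.6719.

x_1* = 0.6719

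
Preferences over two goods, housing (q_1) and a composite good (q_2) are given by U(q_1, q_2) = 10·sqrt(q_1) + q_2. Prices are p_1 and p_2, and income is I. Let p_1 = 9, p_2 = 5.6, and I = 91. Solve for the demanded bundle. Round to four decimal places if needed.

Set MRS = p_1/p_2: 5·q_1^(−1/2) = p_1/p_2.
Thus q_1* = (5·p_2/p_1)² — independent of I — with the rest of income spent on q_2.
Plugging in: q_1* = (5·5.6/9)² = 9.679, q_2* = 0.6944.

q_1* = 9.679, q_2* = 0.6944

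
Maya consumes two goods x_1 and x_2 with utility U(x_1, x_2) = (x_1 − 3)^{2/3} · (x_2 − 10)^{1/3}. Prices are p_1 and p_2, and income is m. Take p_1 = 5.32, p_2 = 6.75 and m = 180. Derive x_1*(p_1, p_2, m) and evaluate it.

x_1* = 15.0977

Let x_1' = x_1−3, x_2' = x_2−10. MRS = 2·x_2'/x_1' = p_1/p_2.
Substituting into the budget: x_1* = 3 + 2/3·(m − 3·p_1 − 10·p_2)/p_1, and x_2* = 10 + 1/3·(…)/p_2.
Discretionary income = 180 − 3·5.32 − 10·6.75 = 96.54; x_1* = 3 + 2/3·96.54/5.32 = 15.0977.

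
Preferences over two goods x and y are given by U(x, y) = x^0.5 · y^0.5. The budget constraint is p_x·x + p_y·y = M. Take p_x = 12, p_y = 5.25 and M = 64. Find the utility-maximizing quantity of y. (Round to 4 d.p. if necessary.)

Tangency: MRS = y/x = p_x/p_y.
So 0.5·p_y·y = 0.5·p_x·x; combined with the budget, a share 0.5 of income goes to x.
Demand: x*(p_x,p_y,M) = 0.5·M/p_x and y* = 0.5·M/p_y.
At p_x=12, p_y=5.25, M=64: y* = 0.5·64/5.25 = 6.0952.

y* = 6.0952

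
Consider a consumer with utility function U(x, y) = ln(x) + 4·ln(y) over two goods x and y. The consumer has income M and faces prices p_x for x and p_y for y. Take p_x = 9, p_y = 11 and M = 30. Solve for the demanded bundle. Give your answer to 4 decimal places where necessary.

Demand: x*(p_x,p_y,M) = 0.2·M/p_x and y* = 0.8·M/p_y.
At p_x=9, p_y=11, M=30: x* = 0.2·30/9 = 0.6667, y* = 2.1818.

x* = 0.6667, y* = 2.1818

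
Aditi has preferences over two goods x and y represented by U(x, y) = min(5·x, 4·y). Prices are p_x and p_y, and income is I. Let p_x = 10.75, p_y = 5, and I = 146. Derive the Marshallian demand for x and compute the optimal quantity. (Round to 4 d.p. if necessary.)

With perfect complements, no substitution: consume in ratio x:y = 4:5.
Budget: p_x·x + p_y·(5/4)·x = I, so (4·p_x + 5·p_y)·x = 4·I.
Demand: x*(p_x,p_y,I) = 4·I/(4·p_x + 5·p_y), y* = 5·I/(4·p_x + 5·p_y).
Here 4·10.75 + 5·5 = 68, giving x* = 8.5882.

x* = 8.5882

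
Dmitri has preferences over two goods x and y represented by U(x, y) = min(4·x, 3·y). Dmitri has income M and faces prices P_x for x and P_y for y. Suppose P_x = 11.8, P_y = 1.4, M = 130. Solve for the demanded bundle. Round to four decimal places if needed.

Here 3·11.8 + 4·1.4 = 41, giving x* = 9.5122 and y* = 12.6829.

x* = 9.5122, y* = 12.6829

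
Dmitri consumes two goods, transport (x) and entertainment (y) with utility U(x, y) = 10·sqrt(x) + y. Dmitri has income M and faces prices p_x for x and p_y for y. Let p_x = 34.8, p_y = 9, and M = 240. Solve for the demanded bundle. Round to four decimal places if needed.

x* = 1.6721, y* = 20.2011

Utility is quasi-linear in y; the FOC for x is 5/√x = p_x/p_y.
Thus x* = (5·p_y/p_x)² — independent of M — with the rest of income spent on y.
Plugging in: x* = (5·9/34.8)² = 1.6721, y* = 20.2011.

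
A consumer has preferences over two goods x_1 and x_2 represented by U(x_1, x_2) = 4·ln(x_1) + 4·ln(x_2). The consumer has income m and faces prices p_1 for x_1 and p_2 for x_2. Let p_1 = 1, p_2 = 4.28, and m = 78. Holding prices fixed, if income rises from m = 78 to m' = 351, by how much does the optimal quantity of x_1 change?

Demand: x_1*(p_1,p_2,m) = 0.5·m/p_1 and x_2* = 0.5·m/p_2.
At p_1=1, p_2=4.28, m=78: x_1* = 0.5·78/1 = 39.
At m' = 351: x_1* = 175.5. Change: 175.5 − 39 = 136.5.

Δx_1* = 136.5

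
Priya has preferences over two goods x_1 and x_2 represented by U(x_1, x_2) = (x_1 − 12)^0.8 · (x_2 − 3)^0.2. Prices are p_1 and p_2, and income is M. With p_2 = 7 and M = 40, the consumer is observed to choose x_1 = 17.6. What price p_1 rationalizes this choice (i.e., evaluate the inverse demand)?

p_1 = 1

Let x_1' = x_1−12, x_2' = x_2−3. MRS = 4·x_2'/x_1' = p_1/p_2.
After buying the subsistence bundle (12, 3), a share 0.8 of the remaining income goes to x_1: x_1* = 12 + 0.8·(M − 12p_1 − 3p_2)/p_1.
Set x_1* = 17.6 in the demand function and solve for p_1: p_1 = 1.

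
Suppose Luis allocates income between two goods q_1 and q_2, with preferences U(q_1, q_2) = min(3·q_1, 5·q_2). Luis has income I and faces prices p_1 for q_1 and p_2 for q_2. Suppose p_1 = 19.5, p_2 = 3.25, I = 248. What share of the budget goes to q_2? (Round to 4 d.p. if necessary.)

With perfect complements, no substitution: consume in ratio q_1:q_2 = 5:3.
Budget: p_1·q_1 + p_2·(3/5)·q_1 = I, so (5·p_1 + 3·p_2)·q_1 = 5·I.
Demand: q_1*(p_1,p_2,I) = 5·I/(5·p_1 + 3·p_2), q_2* = 3·I/(5·p_1 + 3·p_2).
Here 5·19.5 + 3·3.25 = 107.25, giving q_1* = 11.5618 and q_2* = 6.9371.
Expenditure on q_2: 3.25·6.9371 = 22.5455; share = 0.0909.

share on q_2 = 0.0909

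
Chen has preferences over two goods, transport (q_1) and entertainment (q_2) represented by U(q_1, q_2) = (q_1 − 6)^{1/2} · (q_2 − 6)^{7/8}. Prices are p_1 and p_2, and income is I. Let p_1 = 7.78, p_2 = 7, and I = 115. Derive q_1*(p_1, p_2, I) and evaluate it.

q_1* = 7.2302

Substituting into the budget: q_1* = 6 + 4/11·(I − 6·p_1 − 6·p_2)/p_1, and q_2* = 6 + 7/11·(…)/p_2.
Discretionary income = 115 − 6·7.78 − 6·7 = 26.32; q_1* = 6 + 4/11·26.32/7.78 = 7.2302.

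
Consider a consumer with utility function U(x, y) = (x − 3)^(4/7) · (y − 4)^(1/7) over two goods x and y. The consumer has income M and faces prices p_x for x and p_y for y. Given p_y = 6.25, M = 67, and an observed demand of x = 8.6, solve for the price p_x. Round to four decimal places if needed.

This is Cobb-Douglas in (x−3, y−4): tangency gives 4/7·p_y·(y−4) = 1/7·p_x·(x−3).
Substituting into the budget: x* = 3 + 0.8·(M − 3·p_x − 4·p_y)/p_x, and y* = 4 + 0.2·(…)/p_y.
Set x* = 8.6 in the demand function and solve for p_x: p_x = 4.2.

p_x = 4.2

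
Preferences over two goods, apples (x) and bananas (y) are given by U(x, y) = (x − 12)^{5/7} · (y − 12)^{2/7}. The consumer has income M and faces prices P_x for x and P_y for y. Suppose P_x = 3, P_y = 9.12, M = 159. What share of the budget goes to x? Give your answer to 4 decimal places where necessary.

This is Cobb-Douglas in (x−12, y−12): tangency gives 5/7·P_y·(y−12) = 2/7·P_x·(x−12).
After buying the subsistence bundle (12, 12), a share 5/7 of the remaining income goes to x: x* = 12 + 5/7·(M − 12P_x − 12P_y)/P_x.
Discretionary income = 159 − 12·3 − 12·9.12 = 13.56; x* = 12 + 5/7·13.56/3 = 15.2286; y* = 12 + 2/7·13.56/9.12 = 12.4248.
Expenditure on x: 3·15.2286 = 45.6857; share = 0.2873.

share on x = 0.2873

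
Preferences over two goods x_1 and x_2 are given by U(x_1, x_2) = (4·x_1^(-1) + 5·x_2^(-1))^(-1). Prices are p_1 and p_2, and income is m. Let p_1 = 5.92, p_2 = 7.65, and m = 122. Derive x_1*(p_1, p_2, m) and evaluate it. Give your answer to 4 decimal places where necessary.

MU_x_1 ∝ 4·x_1^(-2), MU_x_2 ∝ 5·x_2^(-2), so MRS = (4/5)·(x_2/x_1)^(2) = p_1/p_2.
Solve for the ratio: x_2/x_1 = [(5/4)·p_1/p_2]^(0.5).
With the ratio pinned down, the budget gives x_1* = m/(p_1 + p_2·(x_2/x_1)) and x_2* = (x_2/x_1)·x_1*.
Numerically x_2/x_1 = 0.983524, so x_1* = 122/(5.92 + 7.65·0.983524) = 9.0747.

x_1* = 9.0747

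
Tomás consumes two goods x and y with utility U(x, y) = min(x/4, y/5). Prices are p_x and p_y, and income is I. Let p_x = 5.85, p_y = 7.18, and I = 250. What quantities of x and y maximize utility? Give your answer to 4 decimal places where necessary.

Leontief preferences: the optimum is at the kink where x/4 = y/5, i.e. y = (5/4)·x.
Budget: p_x·x + p_y·(5/4)·x = I, so (4·p_x + 5·p_y)·x = 4·I.
Demand: x*(p_x,p_y,I) = 4·I/(4·p_x + 5·p_y), y* = 5·I/(4·p_x + 5·p_y).
Here 4·5.85 + 5·7.18 = 59.3, giving x* = 16.8634 and y* = 21.0793.

x* = 16.8634, y* = 21.0793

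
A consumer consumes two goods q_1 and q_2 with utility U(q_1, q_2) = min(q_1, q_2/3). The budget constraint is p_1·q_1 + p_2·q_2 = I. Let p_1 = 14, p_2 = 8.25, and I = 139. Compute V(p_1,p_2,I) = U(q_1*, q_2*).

V = 3.5871

With perfect complements, no substitution: consume in ratio q_1:q_2 = 1:3.
Budget: p_1·q_1 + p_2·3·q_1 = I, so (p_1 + 3·p_2)·q_1 = I.
Demand: q_1*(p_1,p_2,I) = I/(p_1 + 3·p_2), q_2* = 3·I/(p_1 + 3·p_2).
Here 14 + 3·8.25 = 38.75, giving q_1* = 3.5871 and q_2* = 10.7613.
Utility at the optimum: U(3.5871, 10.7613) = 3.5871.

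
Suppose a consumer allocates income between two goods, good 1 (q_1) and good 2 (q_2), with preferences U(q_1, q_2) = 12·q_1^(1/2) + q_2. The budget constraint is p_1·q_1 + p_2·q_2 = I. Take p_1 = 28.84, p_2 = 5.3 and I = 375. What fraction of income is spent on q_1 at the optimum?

share on q_1 = 0.0935

Set MRS = p_1/p_2: 6·q_1^(−1/2) = p_1/p_2.
Thus q_1* = (6·p_2/p_1)² — independent of I — with the rest of income spent on q_2.
Plugging in: q_1* = (6·5.3/28.84)² = 1.2158, q_2* = 64.1389.
Expenditure on q_1: 28.84·1.2158 = 35.0638; share = 0.0935.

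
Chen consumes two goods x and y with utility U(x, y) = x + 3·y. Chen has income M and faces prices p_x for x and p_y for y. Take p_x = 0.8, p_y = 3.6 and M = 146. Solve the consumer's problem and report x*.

x* = 182.5

Perfect substitutes: compare marginal utility per dollar. 1/p_x vs 3/p_y → 1.25 vs 0.8333.
x gives more utility per dollar, so spend all income on x: x* = M/p_x, y* = 0.
Numerically: x* = 182.5, y* = 0.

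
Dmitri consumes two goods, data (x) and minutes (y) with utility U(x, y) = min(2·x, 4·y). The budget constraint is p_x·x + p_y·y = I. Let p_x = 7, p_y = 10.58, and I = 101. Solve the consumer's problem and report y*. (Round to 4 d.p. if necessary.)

y* = 4.109

Here 4·7 + 2·10.58 = 49.16, giving y* = 4.109.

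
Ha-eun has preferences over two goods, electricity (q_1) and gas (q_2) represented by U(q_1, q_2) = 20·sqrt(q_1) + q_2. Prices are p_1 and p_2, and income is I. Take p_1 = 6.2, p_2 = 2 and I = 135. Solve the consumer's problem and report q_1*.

MU_q_1 = 10/√q_1, MU_q_2 = 1. Tangency: 10/√q_1 = p_1/p_2.
Solve: √q_1 = 10·p_2/p_1, so q_1*(p_1,p_2) = (10·p_2/p_1)², and q_2* = (I − p_1·q_1*)/p_2.
Plugging in: q_1* = (10·2/6.2)² = 10.4058.

q_1* = 10.4058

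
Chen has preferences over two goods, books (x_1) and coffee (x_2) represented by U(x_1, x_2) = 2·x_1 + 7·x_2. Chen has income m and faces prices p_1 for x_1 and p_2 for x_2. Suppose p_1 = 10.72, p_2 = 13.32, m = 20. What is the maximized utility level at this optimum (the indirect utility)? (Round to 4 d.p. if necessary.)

V = 10.5105

Linear utility — the consumer picks whichever good has higher MU/price: 2/10.72 = 0.1866 vs 7/13.32 = 0.5255.
x_2 gives more utility per dollar, so spend all income on x_2: x_2* = m/p_2, x_1* = 0.
Numerically: x_1* = 0, x_2* = 1.5015.
Utility at the optimum: U(0, 1.5015) = 10.5105.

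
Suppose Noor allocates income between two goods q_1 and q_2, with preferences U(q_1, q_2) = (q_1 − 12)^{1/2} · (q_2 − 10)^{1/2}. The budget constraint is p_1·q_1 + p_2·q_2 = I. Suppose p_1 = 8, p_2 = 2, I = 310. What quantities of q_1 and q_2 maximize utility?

q_1* = 24.125, q_2* = 58.5

This is Cobb-Douglas in (q_1−12, q_2−10): tangency gives 0.5·p_2·(q_2−10) = 0.5·p_1·(q_1−12).
After buying the subsistence bundle (12, 10), a share 0.5 of the remaining income goes to q_1: q_1* = 12 + 0.5·(I − 12p_1 − 10p_2)/p_1.
Discretionary income = 310 − 12·8 − 10·2 = 194; q_1* = 12 + 0.5·194/8 = 24.125; q_2* = 10 + 0.5·194/2 = 58.5.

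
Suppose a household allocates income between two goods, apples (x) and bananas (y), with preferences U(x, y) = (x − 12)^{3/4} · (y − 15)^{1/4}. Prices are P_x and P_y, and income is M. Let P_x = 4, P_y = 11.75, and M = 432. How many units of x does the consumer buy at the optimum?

Discretionary income = 432 − 12·4 − 15·11.75 = 207.75; x* = 12 + 0.75·207.75/4 = 50.9531.

x* = 50.9531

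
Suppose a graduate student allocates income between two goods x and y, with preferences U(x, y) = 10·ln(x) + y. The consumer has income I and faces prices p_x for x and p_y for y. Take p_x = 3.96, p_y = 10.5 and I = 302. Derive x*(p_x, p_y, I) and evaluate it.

At the given prices: x* = 10·10.5/3.96 = 26.5152.

x* = 26.5152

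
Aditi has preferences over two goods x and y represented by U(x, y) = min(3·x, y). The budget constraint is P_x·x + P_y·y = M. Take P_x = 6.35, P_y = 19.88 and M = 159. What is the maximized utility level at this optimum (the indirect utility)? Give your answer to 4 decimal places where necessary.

Leontief preferences: the optimum is at the kink where x/1 = y/3, i.e. y = 3·x.
Budget: P_x·x + P_y·3·x = M, so (P_x + 3·P_y)·x = M.
Demand: x*(P_x,P_y,M) = M/(P_x + 3·P_y), y* = 3·M/(P_x + 3·P_y).
Here 6.35 + 3·19.88 = 65.99, giving x* = 2.4095 and y* = 7.2284.
Utility at the optimum: U(2.4095, 7.2284) = 7.2284.

V = 7.2284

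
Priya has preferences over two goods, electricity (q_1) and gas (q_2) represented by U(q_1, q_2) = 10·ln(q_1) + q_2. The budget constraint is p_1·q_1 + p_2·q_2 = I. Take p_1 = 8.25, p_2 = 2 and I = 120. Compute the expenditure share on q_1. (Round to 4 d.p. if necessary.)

Set MRS = p_1/p_2: (10/q_1)/1 = p_1/p_2.
So q_1*(p_1,p_2) = 10·p_2/p_1, independent of income; and q_2* = (I − 10·p_2)/p_2.
At the given prices: q_1* = 10·2/8.25 = 2.4242, and q_2* = 50.
Expenditure on q_1: 8.25·2.4242 = 20; share = 0.1667.

share on q_1 = 0.1667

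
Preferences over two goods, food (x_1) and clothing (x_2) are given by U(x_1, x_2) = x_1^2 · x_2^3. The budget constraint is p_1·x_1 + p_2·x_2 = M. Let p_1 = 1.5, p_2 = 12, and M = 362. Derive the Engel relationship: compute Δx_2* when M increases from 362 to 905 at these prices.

MU_x_1/MU_x_2 = (2·x_2)/(3·x_1); tangency sets this equal to p_1/p_2.
So 2·p_2·x_2 = 3·p_1·x_1; combined with the budget, a share 0.4 of income goes to x_1.
Demand: x_1*(p_1,p_2,M) = 0.4·M/p_1 and x_2* = 0.6·M/p_2.
At p_1=1.5, p_2=12, M=362: x_2* = 0.6·362/12 = 18.1.
At M' = 905: x_2* = 45.25. Change: 45.25 − 18.1 = 27.15.

Δx_2* = 27.15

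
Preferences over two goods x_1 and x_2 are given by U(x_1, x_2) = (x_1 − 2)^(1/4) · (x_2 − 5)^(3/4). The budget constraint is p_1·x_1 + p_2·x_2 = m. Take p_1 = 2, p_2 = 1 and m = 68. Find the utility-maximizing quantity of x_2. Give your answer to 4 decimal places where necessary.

x_2* = 49.25

Let x_1' = x_1−2, x_2' = x_2−5. MRS = (1/3)·x_2'/x_1' = p_1/p_2.
Substituting into the budget: x_1* = 2 + 0.25·(m − 2·p_1 − 5·p_2)/p_1, and x_2* = 5 + 0.75·(…)/p_2.
Discretionary income = 68 − 2·2 − 5·1 = 59; x_2* = 5 + 0.75·59/1 = 49.25.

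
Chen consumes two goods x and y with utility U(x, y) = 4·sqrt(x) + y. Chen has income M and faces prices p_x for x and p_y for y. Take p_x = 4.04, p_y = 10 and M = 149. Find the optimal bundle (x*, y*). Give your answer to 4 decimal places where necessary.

x* = 24.5074, y* = 4.999

Utility is quasi-linear in y; the FOC for x is 2/√x = p_x/p_y.
Solve: √x = 2·p_y/p_x, so x*(p_x,p_y) = (2·p_y/p_x)², and y* = (M − p_x·x*)/p_y.
Plugging in: x* = (2·10/4.04)² = 24.5074, y* = 4.999.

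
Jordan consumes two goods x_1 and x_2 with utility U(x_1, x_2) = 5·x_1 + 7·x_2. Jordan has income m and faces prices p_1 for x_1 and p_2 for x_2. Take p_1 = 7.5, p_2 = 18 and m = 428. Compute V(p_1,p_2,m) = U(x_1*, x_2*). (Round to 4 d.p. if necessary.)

V = 285.3333

Numerically: x_1* = 57.0667, x_2* = 0.
Utility at the optimum: U(57.0667, 0) = 285.3333.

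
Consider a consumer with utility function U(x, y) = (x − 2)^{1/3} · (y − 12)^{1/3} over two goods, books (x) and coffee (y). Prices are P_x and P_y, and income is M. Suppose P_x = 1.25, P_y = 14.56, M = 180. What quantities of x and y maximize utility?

MRS = (y−12)/(x−2). Tangency with P_x/P_y gives y−12 = (P_x/P_y)·(x−2).
Substituting into the budget: x* = 2 + 0.5·(M − 2·P_x − 12·P_y)/P_x, and y* = 12 + 0.5·(…)/P_y.
Discretionary income = 180 − 2·1.25 − 12·14.56 = 2.78; x* = 2 + 0.5·2.78/1.25 = 3.112; y* = 12 + 0.5·2.78/14.56 = 12.0955.

x* = 3.112, y* = 12.0955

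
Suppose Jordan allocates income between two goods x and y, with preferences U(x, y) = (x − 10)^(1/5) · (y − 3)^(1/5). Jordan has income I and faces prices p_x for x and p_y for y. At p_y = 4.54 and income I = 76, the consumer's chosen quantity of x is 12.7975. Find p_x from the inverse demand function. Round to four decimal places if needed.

MRS = (y−3)/(x−10). Tangency with p_x/p_y gives y−3 = (p_x/p_y)·(x−10).
Substituting into the budget: x* = 10 + 0.5·(I − 10·p_x − 3·p_y)/p_x, and y* = 3 + 0.5·(…)/p_y.
Set x* = 12.7975 in the demand function and solve for p_x: p_x = 4.

p_x = 4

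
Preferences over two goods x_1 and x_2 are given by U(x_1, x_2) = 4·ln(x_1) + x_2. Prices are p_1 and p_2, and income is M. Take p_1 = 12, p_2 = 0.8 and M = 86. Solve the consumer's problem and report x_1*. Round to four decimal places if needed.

x_1* = 0.2667

MU_x_1 = 4/x_1, MU_x_2 = 1. Tangency: 4/x_1 = p_1/p_2.
So x_1*(p_1,p_2) = 4·p_2/p_1, independent of income; and x_2* = (M − 4·p_2)/p_2.
At the given prices: x_1* = 4·0.8/12 = 0.2667.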